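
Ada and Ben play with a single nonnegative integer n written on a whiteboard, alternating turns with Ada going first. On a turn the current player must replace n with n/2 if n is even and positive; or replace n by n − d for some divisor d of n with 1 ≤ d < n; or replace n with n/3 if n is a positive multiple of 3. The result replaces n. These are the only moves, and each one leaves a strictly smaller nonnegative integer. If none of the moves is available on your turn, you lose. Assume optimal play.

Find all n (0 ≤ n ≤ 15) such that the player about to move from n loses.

Build the W/L table. Terminal = L. A non-terminal position is W if it has a move to some L; otherwise it is L.
n=0: no move → L
n=1: no move → L
n=2: reaches L-position 1 → W
n=3: reaches L-position 1 → W
n=4: only reaches 2(W), 3(W), all W → L
n=5: reaches L-position 4 → W
n=6: reaches L-position 4 → W
n=7: only reaches 6(W), which is W → L
n=8: reaches L-position 4 → W
n=9: only reaches 3(W), 6(W), 8(W), all W → L
n=10: reaches L-position 9 → W
n=11: only reaches 10(W), which is W → L
n=12: reaches L-position 4 → W
n=13: only reaches 12(W), which is W → L
n=14: reaches L-position 7 → W
n=15: only reaches 5(W), 10(W), 12(W), 14(W), all W → L
The losing starting values of n are exactly the entries labelled L in this table (8 of them).

0, 1, 4, 7, 9, 11, 13, 15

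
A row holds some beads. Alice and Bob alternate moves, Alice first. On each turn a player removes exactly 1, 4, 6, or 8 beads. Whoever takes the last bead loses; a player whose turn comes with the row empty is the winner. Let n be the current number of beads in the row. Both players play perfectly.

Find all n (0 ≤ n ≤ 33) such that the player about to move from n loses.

1, 3, 6, 8, 13, 15, 18, 20, 25, 27, 30, 32

Work bottom-up. With no move the player to move wins. Otherwise the position is W if at least one move leads to an L position for the opponent, and L if every move leads to a W.
n=0: no move; the opponent has just taken the last bead and therefore loses → W
n=1: only reaches 0(W), which is W → L
n=2: reaches L-position 1 → W
n=3: only reaches 2(W), which is W → L
n=4: reaches L-position 3 → W
n=5: reaches L-position 1 → W
n=6: only reaches 5(W), 2(W), 0(W), all W → L
n=7: reaches L-position 6 → W
n=8: only reaches 7(W), 4(W), 2(W), 0(W), all W → L
n=9: reaches L-position 8 → W
n=10: reaches L-position 6 → W
n=11: reaches L-position 3 → W
n=12: reaches L-position 8 → W
n=13: only reaches 12(W), 9(W), 7(W), 5(W), all W → L
n=14: reaches L-position 13 → W
n=15: only reaches 14(W), 11(W), 9(W), 7(W), all W → L
n=16: reaches L-position 15 → W
n=17: reaches L-position 13 → W
n=18: only reaches 17(W), 14(W), 12(W), 10(W), all W → L
n=19: reaches L-position 18 → W
n=20: only reaches 19(W), 16(W), 14(W), 12(W), all W → L
n=21: reaches L-position 20 → W
n=22: reaches L-position 18 → W
n=23: reaches L-position 15 → W
n=24: reaches L-position 20 → W
n=25: only reaches 24(W), 21(W), 19(W), 17(W), all W → L
n=26: reaches L-position 25 → W
n=27: only reaches 26(W), 23(W), 21(W), 19(W), all W → L
n=28: reaches L-position 27 → W
n=29: reaches L-position 25 → W
n=30: only reaches 29(W), 26(W), 24(W), 22(W), all W → L
n=31: reaches L-position 30 → W
n=32: only reaches 31(W), 28(W), 26(W), 24(W), all W → L
n=33: reaches L-position 32 → W
The losing starting values of n are exactly the entries labelled L in this table (12 of them).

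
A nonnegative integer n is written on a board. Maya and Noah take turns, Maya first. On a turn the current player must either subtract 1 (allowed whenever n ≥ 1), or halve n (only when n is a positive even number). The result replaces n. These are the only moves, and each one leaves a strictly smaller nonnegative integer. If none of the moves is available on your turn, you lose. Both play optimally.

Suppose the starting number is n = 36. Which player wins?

Positions with no move are L. A position that does have a move is losing for the player to move precisely when every available move leads to a winning position for the opponent. Fill in the labels:
n=0: no move → L
n=1: W (go to 0, an L position)
n=2: L (sole option 1(W) is W)
n=3: W (go to 2, an L position)
n=4: W (go to 2, an L position)
n=5: L (sole option 4(W) is W)
n=6: W (go to 5, an L position)
n=7: L (sole option 6(W) is W)
n=8: W (go to 7, an L position)
n=9: L (sole option 8(W) is W)
n=10: W (go to 5, an L position)
n=11: L (sole option 10(W) is W)
n=12: W (go to 11, an L position)
n=13: L (sole option 12(W) is W)
n=14: W (go to 7, an L position)
n=15: L (sole option 14(W) is W)
n=16: W (go to 15, an L position)
n=17: L (sole option 16(W) is W)
n=18: W (go to 9, an L position)
n=19: L (sole option 18(W) is W)
n=20: W (go to 19, an L position)
n=21: L (sole option 20(W) is W)
n=22: W (go to 11, an L position)
n=23: L (sole option 22(W) is W)
n=24: W (go to 23, an L position)
n=25: L (sole option 24(W) is W)
n=26: W (go to 13, an L position)
n=27: L (sole option 26(W) is W)
n=28: W (go to 27, an L position)
n=29: L (sole option 28(W) is W)
n=30: W (go to 15, an L position)
n=31: L (sole option 30(W) is W)
n=32: W (go to 31, an L position)
n=33: L (sole option 32(W) is W)
n=34: W (go to 17, an L position)
n=35: L (sole option 34(W) is W)
n=36: W (go to 35, an L position)
From 36 Maya can move to 35, reaching an L position.

Maya wins.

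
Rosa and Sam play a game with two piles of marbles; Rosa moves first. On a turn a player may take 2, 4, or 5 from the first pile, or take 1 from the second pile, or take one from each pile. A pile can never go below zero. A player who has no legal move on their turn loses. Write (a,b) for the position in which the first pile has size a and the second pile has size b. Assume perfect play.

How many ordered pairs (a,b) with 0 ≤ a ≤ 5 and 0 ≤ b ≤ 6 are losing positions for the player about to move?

14

Work bottom-up. With no move the player to move loses. Otherwise the position is W if at least one move leads to an L position for the opponent, and L if every move leads to a W.
Every move lowers a or b (never raises either), so fill the grid row by row in increasing a, and left to right within a row: each cell's successors are then already labelled.
      b=0  b=1  b=2  b=3  b=4  b=5  b=6
a=0:    L    W    L    W    L    W    L
a=1:    L    W    L    W    L    W    L
a=2:    W    W    W    W    W    W    W
a=3:    W    L    W    L    W    L    W
a=4:    W    L    W    L    W    L    W
a=5:    W    W    W    W    W    W    W
Cells with no legal move (terminal, hence L): (0,0), (1,0).
The remaining L cells, each justified by listing all of its moves:
(0,2): only reaches (0,1)(W), which is W → L
(0,4): only reaches (0,3)(W), which is W → L
(0,6): only reaches (0,5)(W), which is W → L
(1,2): only reaches (1,1)(W), (0,1)(W), all W → L
(1,4): only reaches (1,3)(W), (0,3)(W), all W → L
(1,6): only reaches (1,5)(W), (0,5)(W), all W → L
(3,1): only reaches (1,1)(W), (3,0)(W), (2,0)(W), all W → L
(3,3): only reaches (1,3)(W), (3,2)(W), (2,2)(W), all W → L
(3,5): only reaches (1,5)(W), (3,4)(W), (2,4)(W), all W → L
(4,1): only reaches (2,1)(W), (0,1)(W), (4,0)(W), (3,0)(W), all W → L
(4,3): only reaches (2,3)(W), (0,3)(W), (4,2)(W), (3,2)(W), all W → L
(4,5): only reaches (2,5)(W), (0,5)(W), (4,4)(W), (3,4)(W), all W → L
Every other cell has at least one move into one of the L cells above, so it is W.
L cells per row: a=0: 4, a=1: 4, a=2: 0, a=3: 3, a=4: 3, a=5: 0; total 14.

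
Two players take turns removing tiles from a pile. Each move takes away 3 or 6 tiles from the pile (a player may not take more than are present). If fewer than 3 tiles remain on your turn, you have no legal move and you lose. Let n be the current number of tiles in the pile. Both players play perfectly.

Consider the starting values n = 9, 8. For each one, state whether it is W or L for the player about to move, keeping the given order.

9: L, 8: W

Build the W/L table. Terminal = L. A non-terminal position is W if it has a move to some L; otherwise it is L.
n=0: no move → L
n=1: no move → L
n=2: no move → L
n=3: can move to 0, which is L ⇒ W
n=4: can move to 1, which is L ⇒ W
n=5: can move to 2, which is L ⇒ W
n=6: can move to 0, which is L ⇒ W
n=7: can move to 1, which is L ⇒ W
n=8: can move to 2, which is L ⇒ W
n=9: moves to 6(W), 3(W); every one is W ⇒ L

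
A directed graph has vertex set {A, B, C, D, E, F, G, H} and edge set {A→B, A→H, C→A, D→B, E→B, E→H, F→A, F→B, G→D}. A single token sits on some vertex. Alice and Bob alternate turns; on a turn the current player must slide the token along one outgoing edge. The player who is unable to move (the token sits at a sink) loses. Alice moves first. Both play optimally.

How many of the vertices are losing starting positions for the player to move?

Use the standard recursion: the mover loses at a terminal position; elsewhere, the mover wins exactly when some move hands the opponent an L position.
Every edge goes from a vertex to one that appears earlier in the order H, B, A, D, C, F, G, E, so processing vertices in that order labels each vertex after all of its successors.
H: no outgoing edge → L
B: no outgoing edge → L
A: can move to B, which is L ⇒ W
D: can move to B, which is L ⇒ W
C: the only move is to A(W), a W ⇒ L
F: can move to B, which is L ⇒ W
G: the only move is to D(W), a W ⇒ L
E: can move to B, which is L ⇒ W
The L vertices are B, C, G, H; that is 4 in all.

4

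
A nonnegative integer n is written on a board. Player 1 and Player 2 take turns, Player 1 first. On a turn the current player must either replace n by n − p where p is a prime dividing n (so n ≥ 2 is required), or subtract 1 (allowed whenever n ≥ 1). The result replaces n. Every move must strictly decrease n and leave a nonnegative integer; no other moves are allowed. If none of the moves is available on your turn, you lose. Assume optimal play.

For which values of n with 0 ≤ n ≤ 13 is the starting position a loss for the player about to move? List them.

Classify positions by backward induction: terminal positions (no move available) are L. From any other position, the mover wins iff some move reaches an L.
n=0: no move → L
n=1: reaches L-position 0 → W
n=2: reaches L-position 0 → W
n=3: reaches L-position 0 → W
n=4: only reaches 2(W), 3(W), all W → L
n=5: reaches L-position 0 → W
n=6: reaches L-position 4 → W
n=7: reaches L-position 0 → W
n=8: only reaches 6(W), 7(W), all W → L
n=9: reaches L-position 8 → W
n=10: reaches L-position 8 → W
n=11: reaches L-position 0 → W
n=12: only reaches 9(W), 10(W), 11(W), all W → L
n=13: reaches L-position 0 → W
The losing starting values of n are exactly the entries labelled L in this table (4 of them).

0, 4, 8, 12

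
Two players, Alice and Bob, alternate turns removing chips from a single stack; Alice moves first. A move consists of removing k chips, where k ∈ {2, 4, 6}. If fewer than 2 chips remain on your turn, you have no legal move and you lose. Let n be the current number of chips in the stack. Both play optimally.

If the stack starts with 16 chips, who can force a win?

Bob wins.

Positions with no move are L. A position that does have a move is losing for the player to move precisely when every available move leads to a winning position for the opponent. Fill in the labels:
n=0: no move → L
n=1: no move → L
n=2: reaches L-position 0 → W
n=3: reaches L-position 1 → W
n=4: reaches L-position 0 → W
n=5: reaches L-position 1 → W
n=6: reaches L-position 0 → W
n=7: reaches L-position 1 → W
n=8: only reaches 6(W), 4(W), 2(W), all W → L
n=9: only reaches 7(W), 5(W), 3(W), all W → L
n=10: reaches L-position 8 → W
n=11: reaches L-position 9 → W
n=12: reaches L-position 8 → W
n=13: reaches L-position 9 → W
n=14: reaches L-position 8 → W
n=15: reaches L-position 9 → W
n=16: only reaches 14(W), 12(W), 10(W), all W → L
Every move from 16 reaches a W position, so the mover loses.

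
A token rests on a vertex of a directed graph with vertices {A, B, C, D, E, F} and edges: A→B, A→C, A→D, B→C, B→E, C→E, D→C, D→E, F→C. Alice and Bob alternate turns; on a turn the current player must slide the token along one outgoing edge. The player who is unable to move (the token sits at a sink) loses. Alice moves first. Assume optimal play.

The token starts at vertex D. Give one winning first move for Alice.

Move to E.

Classify positions by backward induction: terminal positions (no move available) are L. From any other position, the mover wins iff some move reaches an L.
Every edge goes from a vertex to one that appears earlier in the order E, C, F, B, D, A, so processing vertices in that order labels each vertex after all of its successors.
E: no outgoing edge → L
C: →E(L), so W
F: →C(W) only, which is W, so L
B: →E(L), so W
D: →E(L), so W
A: →D(W), B(W), C(W) — all W, so L
From D, the L positions reachable in one move are: E.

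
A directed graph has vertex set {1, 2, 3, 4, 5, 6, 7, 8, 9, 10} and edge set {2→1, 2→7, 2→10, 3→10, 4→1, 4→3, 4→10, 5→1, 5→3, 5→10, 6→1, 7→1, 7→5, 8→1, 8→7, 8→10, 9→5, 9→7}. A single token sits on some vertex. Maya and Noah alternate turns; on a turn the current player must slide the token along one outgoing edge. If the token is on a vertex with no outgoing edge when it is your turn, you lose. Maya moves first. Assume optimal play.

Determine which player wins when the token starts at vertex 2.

Maya wins.

Work bottom-up. With no move the player to move loses. Otherwise the position is W if at least one move leads to an L position for the opponent, and L if every move leads to a W.
Every edge goes from a vertex to one that appears earlier in the order 10, 1, 3, 5, 7, 8, 9, 2, 4, 6, so processing vertices in that order labels each vertex after all of its successors.
10: no outgoing edge → L
1: no outgoing edge → L
3: can move to 10, which is L ⇒ W
5: can move to 1, which is L ⇒ W
7: can move to 1, which is L ⇒ W
8: can move to 1, which is L ⇒ W
9: moves to 7(W), 5(W); every one is W ⇒ L
2: can move to 1, which is L ⇒ W
4: can move to 1, which is L ⇒ W
6: can move to 1, which is L ⇒ W
From 2 Maya can move to 1, reaching an L position.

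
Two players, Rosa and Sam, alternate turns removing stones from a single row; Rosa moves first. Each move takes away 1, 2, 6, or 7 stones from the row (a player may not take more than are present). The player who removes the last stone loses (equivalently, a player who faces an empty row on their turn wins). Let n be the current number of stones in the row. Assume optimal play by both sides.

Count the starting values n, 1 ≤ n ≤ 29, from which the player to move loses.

8

Work bottom-up. With no move the player to move wins. Otherwise the position is W if at least one move leads to an L position for the opponent, and L if every move leads to a W.
n=0: no move; the opponent has just taken the last stone and therefore loses → W
n=1: L (sole option 0(W) is W)
n=2: W (go to 1, an L position)
n=3: W (go to 1, an L position)
n=4: L (options 3(W), 2(W) are all W)
n=5: W (go to 4, an L position)
n=6: W (go to 4, an L position)
n=7: W (go to 1, an L position)
n=8: W (go to 1, an L position)
n=9: L (options 8(W), 7(W), 3(W), 2(W) are all W)
n=10: W (go to 9, an L position)
n=11: W (go to 9, an L position)
n=12: L (options 11(W), 10(W), 6(W), 5(W) are all W)
n=13: W (go to 12, an L position)
n=14: W (go to 12, an L position)
n=15: W (go to 9, an L position)
n=16: W (go to 9, an L position)
n=17: L (options 16(W), 15(W), 11(W), 10(W) are all W)
n=18: W (go to 17, an L position)
n=19: W (go to 17, an L position)
n=20: L (options 19(W), 18(W), 14(W), 13(W) are all W)
n=21: W (go to 20, an L position)
n=22: W (go to 20, an L position)
n=23: W (go to 17, an L position)
n=24: W (go to 17, an L position)
n=25: L (options 24(W), 23(W), 19(W), 18(W) are all W)
n=26: W (go to 25, an L position)
n=27: W (go to 25, an L position)
n=28: L (options 27(W), 26(W), 22(W), 21(W) are all W)
n=29: W (go to 28, an L position)
L entries with 1 ≤ n ≤ 29 (the range starts at n=1): n = 1, 4, 9, 12, 17, 20, 25, 28; that makes 8.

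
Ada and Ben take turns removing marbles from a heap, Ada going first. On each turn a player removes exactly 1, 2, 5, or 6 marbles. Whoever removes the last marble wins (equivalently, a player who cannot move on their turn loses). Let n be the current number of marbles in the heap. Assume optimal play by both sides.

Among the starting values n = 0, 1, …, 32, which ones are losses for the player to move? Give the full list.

Positions with no move are L. A position that does have a move is losing for the player to move precisely when every available move leads to a winning position for the opponent. Fill in the labels:
n=0: no move → L
n=1: can move to 0, which is L ⇒ W
n=2: can move to 0, which is L ⇒ W
n=3: moves to 2(W), 1(W); every one is W ⇒ L
n=4: can move to 3, which is L ⇒ W
n=5: can move to 3, which is L ⇒ W
n=6: can move to 0, which is L ⇒ W
n=7: moves to 6(W), 5(W), 2(W), 1(W); every one is W ⇒ L
n=8: can move to 7, which is L ⇒ W
n=9: can move to 7, which is L ⇒ W
n=10: moves to 9(W), 8(W), 5(W), 4(W); every one is W ⇒ L
n=11: can move to 10, which is L ⇒ W
n=12: can move to 10, which is L ⇒ W
n=13: can move to 7, which is L ⇒ W
n=14: moves to 13(W), 12(W), 9(W), 8(W); every one is W ⇒ L
n=15: can move to 14, which is L ⇒ W
n=16: can move to 14, which is L ⇒ W
n=17: moves to 16(W), 15(W), 12(W), 11(W); every one is W ⇒ L
n=18: can move to 17, which is L ⇒ W
n=19: can move to 17, which is L ⇒ W
n=20: can move to 14, which is L ⇒ W
n=21: moves to 20(W), 19(W), 16(W), 15(W); every one is W ⇒ L
n=22: can move to 21, which is L ⇒ W
n=23: can move to 21, which is L ⇒ W
n=24: moves to 23(W), 22(W), 19(W), 18(W); every one is W ⇒ L
n=25: can move to 24, which is L ⇒ W
n=26: can move to 24, which is L ⇒ W
n=27: can move to 21, which is L ⇒ W
n=28: moves to 27(W), 26(W), 23(W), 22(W); every one is W ⇒ L
n=29: can move to 28, which is L ⇒ W
n=30: can move to 28, which is L ⇒ W
n=31: moves to 30(W), 29(W), 26(W), 25(W); every one is W ⇒ L
n=32: can move to 31, which is L ⇒ W
Reading off the rows marked L gives the requested list; there are 10 such values of n.

0, 3, 7, 10, 14, 17, 21, 24, 28, 31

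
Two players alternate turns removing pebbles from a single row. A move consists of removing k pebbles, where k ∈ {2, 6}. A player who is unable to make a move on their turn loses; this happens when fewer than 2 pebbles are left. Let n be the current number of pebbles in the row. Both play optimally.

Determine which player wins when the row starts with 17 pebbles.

The second player wins.

Use the standard recursion: the mover loses at a terminal position; elsewhere, the mover wins exactly when some move hands the opponent an L position.
n=0: no move → L
n=1: no move → L
n=2: can move to 0, which is L ⇒ W
n=3: can move to 1, which is L ⇒ W
n=4: the only move is to 2(W), a W ⇒ L
n=5: the only move is to 3(W), a W ⇒ L
n=6: can move to 4, which is L ⇒ W
n=7: can move to 5, which is L ⇒ W
n=8: moves to 6(W), 2(W); every one is W ⇒ L
n=9: moves to 7(W), 3(W); every one is W ⇒ L
n=10: can move to 8, which is L ⇒ W
n=11: can move to 9, which is L ⇒ W
n=12: moves to 10(W), 6(W); every one is W ⇒ L
n=13: moves to 11(W), 7(W); every one is W ⇒ L
n=14: can move to 12, which is L ⇒ W
n=15: can move to 13, which is L ⇒ W
n=16: moves to 14(W), 10(W); every one is W ⇒ L
n=17: moves to 15(W), 11(W); every one is W ⇒ L
Every move from 17 reaches a W position, so the mover loses.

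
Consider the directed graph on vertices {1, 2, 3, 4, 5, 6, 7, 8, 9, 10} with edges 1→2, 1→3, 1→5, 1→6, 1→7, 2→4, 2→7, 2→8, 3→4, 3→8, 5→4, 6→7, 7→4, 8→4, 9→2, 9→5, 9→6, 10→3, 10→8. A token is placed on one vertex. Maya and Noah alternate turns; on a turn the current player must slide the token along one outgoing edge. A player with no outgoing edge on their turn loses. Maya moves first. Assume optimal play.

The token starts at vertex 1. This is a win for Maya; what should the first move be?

Compute win/loss labels from the base case upward. A position with no move is L. Any other position is W if it can reach an L in one move, else L.
Every edge goes from a vertex to one that appears earlier in the order 4, 7, 5, 8, 3, 10, 2, 6, 1, 9, so processing vertices in that order labels each vertex after all of its successors.
4: no outgoing edge → L
7: can move to 4, which is L ⇒ W
5: can move to 4, which is L ⇒ W
8: can move to 4, which is L ⇒ W
3: can move to 4, which is L ⇒ W
10: moves to 3(W), 8(W); every one is W ⇒ L
2: can move to 4, which is L ⇒ W
6: the only move is to 7(W), a W ⇒ L
1: can move to 6, which is L ⇒ W
9: can move to 6, which is L ⇒ W
From 1, the L positions reachable in one move are: 6.

Move to 6.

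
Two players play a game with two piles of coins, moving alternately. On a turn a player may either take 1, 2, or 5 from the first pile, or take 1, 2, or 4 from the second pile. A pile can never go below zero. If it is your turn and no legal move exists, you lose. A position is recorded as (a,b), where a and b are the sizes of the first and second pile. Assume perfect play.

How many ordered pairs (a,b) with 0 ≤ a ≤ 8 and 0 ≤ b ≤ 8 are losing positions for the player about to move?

27

Compute win/loss labels from the base case upward. A position with no move is L. Any other position is W if it can reach an L in one move, else L.
Every move lowers a or b (never raises either), so fill the grid row by row in increasing a, and left to right within a row: each cell's successors are then already labelled.
      b=0  b=1  b=2  b=3  b=4  b=5  b=6  b=7  b=8
a=0:    L    W    W    L    W    W    L    W    W
a=1:    W    L    W    W    L    W    W    L    W
a=2:    W    W    L    W    W    L    W    W    L
a=3:    L    W    W    L    W    W    L    W    W
a=4:    W    L    W    W    L    W    W    L    W
a=5:    W    W    L    W    W    L    W    W    L
a=6:    L    W    W    L    W    W    L    W    W
a=7:    W    L    W    W    L    W    W    L    W
a=8:    W    W    L    W    W    L    W    W    L
Cells with no legal move (terminal, hence L): (0,0).
The remaining L cells, each justified by listing all of its moves:
(0,3): moves to (0,2)(W), (0,1)(W); every one is W ⇒ L
(0,6): moves to (0,5)(W), (0,4)(W), (0,2)(W); every one is W ⇒ L
(1,1): moves to (0,1)(W), (1,0)(W); every one is W ⇒ L
(1,4): moves to (0,4)(W), (1,3)(W), (1,2)(W), (1,0)(W); every one is W ⇒ L
(1,7): moves to (0,7)(W), (1,6)(W), (1,5)(W), (1,3)(W); every one is W ⇒ L
(2,2): moves to (1,2)(W), (0,2)(W), (2,1)(W), (2,0)(W); every one is W ⇒ L
(2,5): moves to (1,5)(W), (0,5)(W), (2,4)(W), (2,3)(W), (2,1)(W); every one is W ⇒ L
(2,8): moves to (1,8)(W), (0,8)(W), (2,7)(W), (2,6)(W), (2,4)(W); every one is W ⇒ L
(3,0): moves to (2,0)(W), (1,0)(W); every one is W ⇒ L
(3,3): moves to (2,3)(W), (1,3)(W), (3,2)(W), (3,1)(W); every one is W ⇒ L
(3,6): moves to (2,6)(W), (1,6)(W), (3,5)(W), (3,4)(W), (3,2)(W); every one is W ⇒ L
(4,1): moves to (3,1)(W), (2,1)(W), (4,0)(W); every one is W ⇒ L
(4,4): moves to (3,4)(W), (2,4)(W), (4,3)(W), (4,2)(W), (4,0)(W); every one is W ⇒ L
(4,7): moves to (3,7)(W), (2,7)(W), (4,6)(W), (4,5)(W), (4,3)(W); every one is W ⇒ L
(5,2): moves to (4,2)(W), (3,2)(W), (0,2)(W), (5,1)(W), (5,0)(W); every one is W ⇒ L
(5,5): moves to (4,5)(W), (3,5)(W), (0,5)(W), (5,4)(W), (5,3)(W), (5,1)(W); every one is W ⇒ L
(5,8): moves to (4,8)(W), (3,8)(W), (0,8)(W), (5,7)(W), (5,6)(W), (5,4)(W); every one is W ⇒ L
(6,0): moves to (5,0)(W), (4,0)(W), (1,0)(W); every one is W ⇒ L
(6,3): moves to (5,3)(W), (4,3)(W), (1,3)(W), (6,2)(W), (6,1)(W); every one is W ⇒ L
(6,6): moves to (5,6)(W), (4,6)(W), (1,6)(W), (6,5)(W), (6,4)(W), (6,2)(W); every one is W ⇒ L
(7,1): moves to (6,1)(W), (5,1)(W), (2,1)(W), (7,0)(W); every one is W ⇒ L
(7,4): moves to (6,4)(W), (5,4)(W), (2,4)(W), (7,3)(W), (7,2)(W), (7,0)(W); every one is W ⇒ L
(7,7): moves to (6,7)(W), (5,7)(W), (2,7)(W), (7,6)(W), (7,5)(W), (7,3)(W); every one is W ⇒ L
(8,2): moves to (7,2)(W), (6,2)(W), (3,2)(W), (8,1)(W), (8,0)(W); every one is W ⇒ L
(8,5): moves to (7,5)(W), (6,5)(W), (3,5)(W), (8,4)(W), (8,3)(W), (8,1)(W); every one is W ⇒ L
(8,8): moves to (7,8)(W), (6,8)(W), (3,8)(W), (8,7)(W), (8,6)(W), (8,4)(W); every one is W ⇒ L
Every other cell has at least one move into one of the L cells above, so it is W.
L cells per row: a=0: 3, a=1: 3, a=2: 3, a=3: 3, a=4: 3, a=5: 3, a=6: 3, a=7: 3, a=8: 3; total 27.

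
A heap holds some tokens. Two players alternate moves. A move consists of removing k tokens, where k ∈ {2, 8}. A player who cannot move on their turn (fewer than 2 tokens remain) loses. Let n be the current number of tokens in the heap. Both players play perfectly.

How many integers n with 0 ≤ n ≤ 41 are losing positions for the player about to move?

18

Classify positions by backward induction: terminal positions (no move available) are L. From any other position, the mover wins iff some move reaches an L.
n=0: no move → L
n=1: no move → L
n=2: can move to 0, which is L ⇒ W
n=3: can move to 1, which is L ⇒ W
n=4: the only move is to 2(W), a W ⇒ L
n=5: the only move is to 3(W), a W ⇒ L
n=6: can move to 4, which is L ⇒ W
n=7: can move to 5, which is L ⇒ W
n=8: can move to 0, which is L ⇒ W
n=9: can move to 1, which is L ⇒ W
n=10: moves to 8(W), 2(W); every one is W ⇒ L
n=11: moves to 9(W), 3(W); every one is W ⇒ L
n=12: can move to 10, which is L ⇒ W
n=13: can move to 11, which is L ⇒ W
n=14: moves to 12(W), 6(W); every one is W ⇒ L
n=15: moves to 13(W), 7(W); every one is W ⇒ L
n=16: can move to 14, which is L ⇒ W
n=17: can move to 15, which is L ⇒ W
n=18: can move to 10, which is L ⇒ W
n=19: can move to 11, which is L ⇒ W
n=20: moves to 18(W), 12(W); every one is W ⇒ L
n=21: moves to 19(W), 13(W); every one is W ⇒ L
n=22: can move to 20, which is L ⇒ W
n=23: can move to 21, which is L ⇒ W
n=24: moves to 22(W), 16(W); every one is W ⇒ L
n=25: moves to 23(W), 17(W); every one is W ⇒ L
n=26: can move to 24, which is L ⇒ W
n=27: can move to 25, which is L ⇒ W
n=28: can move to 20, which is L ⇒ W
n=29: can move to 21, which is L ⇒ W
n=30: moves to 28(W), 22(W); every one is W ⇒ L
n=31: moves to 29(W), 23(W); every one is W ⇒ L
n=32: can move to 30, which is L ⇒ W
n=33: can move to 31, which is L ⇒ W
n=34: moves to 32(W), 26(W); every one is W ⇒ L
n=35: moves to 33(W), 27(W); every one is W ⇒ L
n=36: can move to 34, which is L ⇒ W
n=37: can move to 35, which is L ⇒ W
n=38: can move to 30, which is L ⇒ W
n=39: can move to 31, which is L ⇒ W
n=40: moves to 38(W), 32(W); every one is W ⇒ L
n=41: moves to 39(W), 33(W); every one is W ⇒ L
L entries with 0 ≤ n ≤ 41: n = 0, 1, 4, 5, 10, 11, 14, 15, 20, 21, 24, 25, 30, 31, 34, 35, 40, 41; that makes 18.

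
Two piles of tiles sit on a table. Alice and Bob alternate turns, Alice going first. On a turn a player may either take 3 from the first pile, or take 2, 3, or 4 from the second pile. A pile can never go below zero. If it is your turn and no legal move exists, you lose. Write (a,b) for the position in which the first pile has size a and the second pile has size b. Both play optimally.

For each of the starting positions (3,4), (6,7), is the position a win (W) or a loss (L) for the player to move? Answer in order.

Work bottom-up. With no move the player to move loses. Otherwise the position is W if at least one move leads to an L position for the opponent, and L if every move leads to a W.
No move ever increases a pile, so every position that can arise here has a ≤ 6 and b ≤ 7; it is enough to label the cells with 0 ≤ a ≤ 6 and 0 ≤ b ≤ 7.
Every move lowers a or b (never raises either), so fill the grid row by row in increasing a, and left to right within a row: each cell's successors are then already labelled.
      b=0  b=1  b=2  b=3  b=4  b=5  b=6  b=7
a=0:    L    L    W    W    W    W    L    L
a=1:    L    L    W    W    W    W    L    L
a=2:    L    L    W    W    W    W    L    L
a=3:    W    W    L    L    W    W    W    W
a=4:    W    W    L    L    W    W    W    W
a=5:    W    W    L    L    W    W    W    W
a=6:    L    L    W    W    W    W    L    L
Cells with no legal move (terminal, hence L): (0,0), (0,1), (1,0), (1,1), (2,0), (2,1).
The remaining L cells, each justified by listing all of its moves:
(0,6): only reaches (0,4)(W), (0,3)(W), (0,2)(W), all W → L
(0,7): only reaches (0,5)(W), (0,4)(W), (0,3)(W), all W → L
(1,6): only reaches (1,4)(W), (1,3)(W), (1,2)(W), all W → L
(1,7): only reaches (1,5)(W), (1,4)(W), (1,3)(W), all W → L
(2,6): only reaches (2,4)(W), (2,3)(W), (2,2)(W), all W → L
(2,7): only reaches (2,5)(W), (2,4)(W), (2,3)(W), all W → L
(3,2): only reaches (0,2)(W), (3,0)(W), all W → L
(3,3): only reaches (0,3)(W), (3,1)(W), (3,0)(W), all W → L
(4,2): only reaches (1,2)(W), (4,0)(W), all W → L
(4,3): only reaches (1,3)(W), (4,1)(W), (4,0)(W), all W → L
(5,2): only reaches (2,2)(W), (5,0)(W), all W → L
(5,3): only reaches (2,3)(W), (5,1)(W), (5,0)(W), all W → L
(6,0): only reaches (3,0)(W), which is W → L
(6,1): only reaches (3,1)(W), which is W → L
(6,6): only reaches (3,6)(W), (6,4)(W), (6,3)(W), (6,2)(W), all W → L
(6,7): only reaches (3,7)(W), (6,5)(W), (6,4)(W), (6,3)(W), all W → L
Every other cell has at least one move into one of the L cells above, so it is W.
(3,4): the move to (3,2) reaches an L cell, so W
(6,7): one of the L cells justified above, so L

(3,4): W, (6,7): L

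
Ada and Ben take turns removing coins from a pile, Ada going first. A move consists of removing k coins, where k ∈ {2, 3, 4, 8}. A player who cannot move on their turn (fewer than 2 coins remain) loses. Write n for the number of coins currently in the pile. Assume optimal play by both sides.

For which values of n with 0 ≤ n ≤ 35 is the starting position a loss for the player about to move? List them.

Label each position W (a win for the player to move) or L (a loss). A position with no legal move is L; any other position is W exactly when some move reaches an L, and L when every move reaches a W.
n=0: no move → L
n=1: no move → L
n=2: W (go to 0, an L position)
n=3: W (go to 1, an L position)
n=4: W (go to 1, an L position)
n=5: W (go to 1, an L position)
n=6: L (options 4(W), 3(W), 2(W) are all W)
n=7: L (options 5(W), 4(W), 3(W) are all W)
n=8: W (go to 6, an L position)
n=9: W (go to 7, an L position)
n=10: W (go to 7, an L position)
n=11: W (go to 7, an L position)
n=12: L (options 10(W), 9(W), 8(W), 4(W) are all W)
n=13: L (options 11(W), 10(W), 9(W), 5(W) are all W)
n=14: W (go to 12, an L position)
n=15: W (go to 13, an L position)
n=16: W (go to 13, an L position)
n=17: W (go to 13, an L position)
n=18: L (options 16(W), 15(W), 14(W), 10(W) are all W)
n=19: L (options 17(W), 16(W), 15(W), 11(W) are all W)
n=20: W (go to 18, an L position)
n=21: W (go to 19, an L position)
n=22: W (go to 19, an L position)
n=23: W (go to 19, an L position)
n=24: L (options 22(W), 21(W), 20(W), 16(W) are all W)
n=25: L (options 23(W), 22(W), 21(W), 17(W) are all W)
n=26: W (go to 24, an L position)
n=27: W (go to 25, an L position)
n=28: W (go to 25, an L position)
n=29: W (go to 25, an L position)
n=30: L (options 28(W), 27(W), 26(W), 22(W) are all W)
n=31: L (options 29(W), 28(W), 27(W), 23(W) are all W)
n=32: W (go to 30, an L position)
n=33: W (go to 31, an L position)
n=34: W (go to 31, an L position)
n=35: W (go to 31, an L position)
Reading off the rows marked L gives the requested list; there are 12 such values of n.

0, 1, 6, 7, 12, 13, 18, 19, 24, 25, 30, 31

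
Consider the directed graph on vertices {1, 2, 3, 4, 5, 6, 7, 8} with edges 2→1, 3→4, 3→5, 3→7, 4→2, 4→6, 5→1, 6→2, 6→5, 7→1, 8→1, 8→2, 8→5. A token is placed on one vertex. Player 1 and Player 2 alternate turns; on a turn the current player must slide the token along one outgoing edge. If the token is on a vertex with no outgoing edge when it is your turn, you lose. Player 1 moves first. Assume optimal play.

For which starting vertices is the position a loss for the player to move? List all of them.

1, 3, 6

Classify positions by backward induction: terminal positions (no move available) are L. From any other position, the mover wins iff some move reaches an L.
Every edge goes from a vertex to one that appears earlier in the order 1, 2, 5, 8, 6, 4, 7, 3, so processing vertices in that order labels each vertex after all of its successors.
1: no outgoing edge → L
2: can move to 1, which is L ⇒ W
5: can move to 1, which is L ⇒ W
8: can move to 1, which is L ⇒ W
6: moves to 5(W), 2(W); every one is W ⇒ L
4: can move to 6, which is L ⇒ W
7: can move to 1, which is L ⇒ W
3: moves to 7(W), 4(W), 5(W); every one is W ⇒ L
The losing starting vertices are exactly the entries labelled L in this table (3 of them).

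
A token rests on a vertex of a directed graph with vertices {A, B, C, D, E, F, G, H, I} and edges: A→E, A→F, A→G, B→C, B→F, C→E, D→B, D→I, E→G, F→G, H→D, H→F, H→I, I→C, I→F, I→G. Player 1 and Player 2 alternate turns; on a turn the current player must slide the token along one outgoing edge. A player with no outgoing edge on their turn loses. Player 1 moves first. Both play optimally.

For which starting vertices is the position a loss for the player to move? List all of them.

Classify positions by backward induction: terminal positions (no move available) are L. From any other position, the mover wins iff some move reaches an L.
Every edge goes from a vertex to one that appears earlier in the order G, F, E, C, I, B, D, A, H, so processing vertices in that order labels each vertex after all of its successors.
G: no outgoing edge → L
F: →G(L), so W
E: →G(L), so W
C: →E(W) only, which is W, so L
I: →C(L), so W
B: →C(L), so W
D: →B(W), I(W) — all W, so L
A: →G(L), so W
H: →D(L), so W
The losing starting vertices are exactly the entries labelled L in this table (3 of them).

C, D, G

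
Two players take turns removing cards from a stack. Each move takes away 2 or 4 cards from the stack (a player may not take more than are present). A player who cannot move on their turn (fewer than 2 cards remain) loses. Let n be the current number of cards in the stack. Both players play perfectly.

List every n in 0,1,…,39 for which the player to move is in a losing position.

Work bottom-up. With no move the player to move loses. Otherwise the position is W if at least one move leads to an L position for the opponent, and L if every move leads to a W.
n=0: no move → L
n=1: no move → L
n=2: reaches L-position 0 → W
n=3: reaches L-position 1 → W
n=4: reaches L-position 0 → W
n=5: reaches L-position 1 → W
n=6: only reaches 4(W), 2(W), all W → L
n=7: only reaches 5(W), 3(W), all W → L
n=8: reaches L-position 6 → W
n=9: reaches L-position 7 → W
n=10: reaches L-position 6 → W
n=11: reaches L-position 7 → W
n=12: only reaches 10(W), 8(W), all W → L
n=13: only reaches 11(W), 9(W), all W → L
n=14: reaches L-position 12 → W
n=15: reaches L-position 13 → W
n=16: reaches L-position 12 → W
n=17: reaches L-position 13 → W
n=18: only reaches 16(W), 14(W), all W → L
n=19: only reaches 17(W), 15(W), all W → L
n=20: reaches L-position 18 → W
n=21: reaches L-position 19 → W
n=22: reaches L-position 18 → W
n=23: reaches L-position 19 → W
n=24: only reaches 22(W), 20(W), all W → L
n=25: only reaches 23(W), 21(W), all W → L
n=26: reaches L-position 24 → W
n=27: reaches L-position 25 → W
n=28: reaches L-position 24 → W
n=29: reaches L-position 25 → W
n=30: only reaches 28(W), 26(W), all W → L
n=31: only reaches 29(W), 27(W), all W → L
n=32: reaches L-position 30 → W
n=33: reaches L-position 31 → W
n=34: reaches L-position 30 → W
n=35: reaches L-position 31 → W
n=36: only reaches 34(W), 32(W), all W → L
n=37: only reaches 35(W), 33(W), all W → L
n=38: reaches L-position 36 → W
n=39: reaches L-position 37 → W
The losing starting values of n are exactly the entries labelled L in this table (14 of them).

0, 1, 6, 7, 12, 13, 18, 19, 24, 25, 30, 31, 36, 37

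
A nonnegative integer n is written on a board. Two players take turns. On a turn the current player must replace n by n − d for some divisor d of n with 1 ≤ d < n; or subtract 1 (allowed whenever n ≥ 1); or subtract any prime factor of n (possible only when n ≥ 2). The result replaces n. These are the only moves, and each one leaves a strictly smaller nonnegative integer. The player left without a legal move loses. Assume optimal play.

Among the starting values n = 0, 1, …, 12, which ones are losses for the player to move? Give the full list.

0, 4, 9

Build the W/L table. Terminal = L. A non-terminal position is W if it has a move to some L; otherwise it is L.
n=0: no move → L
n=1: can move to 0, which is L ⇒ W
n=2: can move to 0, which is L ⇒ W
n=3: can move to 0, which is L ⇒ W
n=4: moves to 2(W), 3(W); every one is W ⇒ L
n=5: can move to 0, which is L ⇒ W
n=6: can move to 4, which is L ⇒ W
n=7: can move to 0, which is L ⇒ W
n=8: can move to 4, which is L ⇒ W
n=9: moves to 6(W), 8(W); every one is W ⇒ L
n=10: can move to 9, which is L ⇒ W
n=11: can move to 0, which is L ⇒ W
n=12: can move to 9, which is L ⇒ W
The losing starting values of n are exactly the entries labelled L in this table (3 of them).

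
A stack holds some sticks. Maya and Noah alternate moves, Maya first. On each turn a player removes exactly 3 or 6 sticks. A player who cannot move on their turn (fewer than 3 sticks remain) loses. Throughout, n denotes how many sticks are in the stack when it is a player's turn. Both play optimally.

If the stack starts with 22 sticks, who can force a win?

Positions with no move are L. A position that does have a move is losing for the player to move precisely when every available move leads to a winning position for the opponent. Fill in the labels:
n=0: no move → L
n=1: no move → L
n=2: no move → L
n=3: W (go to 0, an L position)
n=4: W (go to 1, an L position)
n=5: W (go to 2, an L position)
n=6: W (go to 0, an L position)
n=7: W (go to 1, an L position)
n=8: W (go to 2, an L position)
n=9: L (options 6(W), 3(W) are all W)
n=10: L (options 7(W), 4(W) are all W)
n=11: L (options 8(W), 5(W) are all W)
n=12: W (go to 9, an L position)
n=13: W (go to 10, an L position)
n=14: W (go to 11, an L position)
n=15: W (go to 9, an L position)
n=16: W (go to 10, an L position)
n=17: W (go to 11, an L position)
n=18: L (options 15(W), 12(W) are all W)
n=19: L (options 16(W), 13(W) are all W)
n=20: L (options 17(W), 14(W) are all W)
n=21: W (go to 18, an L position)
n=22: W (go to 19, an L position)
From 22 Maya can remove 3, leaving 19, reaching an L position.

Maya wins.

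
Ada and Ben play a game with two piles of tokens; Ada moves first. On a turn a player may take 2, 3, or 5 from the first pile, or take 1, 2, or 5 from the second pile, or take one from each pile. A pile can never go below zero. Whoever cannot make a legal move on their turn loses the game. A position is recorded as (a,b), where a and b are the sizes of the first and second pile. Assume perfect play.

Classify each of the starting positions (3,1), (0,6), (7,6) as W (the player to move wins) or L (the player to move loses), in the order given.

(3,1): L, (0,6): L, (7,6): W

Compute win/loss labels from the base case upward. A position with no move is L. Any other position is W if it can reach an L in one move, else L.
No move ever increases a pile, so every position that can arise here has a ≤ 7 and b ≤ 6; it is enough to label the cells with 0 ≤ a ≤ 7 and 0 ≤ b ≤ 6.
Every move lowers a or b (never raises either), so fill the grid row by row in increasing a, and left to right within a row: each cell's successors are then already labelled.
      b=0  b=1  b=2  b=3  b=4  b=5  b=6
a=0:    L    W    W    L    W    W    L
a=1:    L    W    W    L    W    W    L
a=2:    W    W    L    W    W    L    W
a=3:    W    L    W    W    L    W    W
a=4:    W    L    W    W    L    W    W
a=5:    W    W    W    W    W    W    W
a=6:    W    W    L    W    W    L    W
a=7:    L    W    W    W    W    W    W
Cells with no legal move (terminal, hence L): (0,0), (1,0).
The remaining L cells, each justified by listing all of its moves:
(0,3): →(0,2)(W), (0,1)(W) — all W, so L
(0,6): →(0,5)(W), (0,4)(W), (0,1)(W) — all W, so L
(1,3): →(1,2)(W), (1,1)(W), (0,2)(W) — all W, so L
(1,6): →(1,5)(W), (1,4)(W), (1,1)(W), (0,5)(W) — all W, so L
(2,2): →(0,2)(W), (2,1)(W), (2,0)(W), (1,1)(W) — all W, so L
(2,5): →(0,5)(W), (2,4)(W), (2,3)(W), (2,0)(W), (1,4)(W) — all W, so L
(3,1): →(1,1)(W), (0,1)(W), (3,0)(W), (2,0)(W) — all W, so L
(3,4): →(1,4)(W), (0,4)(W), (3,3)(W), (3,2)(W), (2,3)(W) — all W, so L
(4,1): →(2,1)(W), (1,1)(W), (4,0)(W), (3,0)(W) — all W, so L
(4,4): →(2,4)(W), (1,4)(W), (4,3)(W), (4,2)(W), (3,3)(W) — all W, so L
(6,2): →(4,2)(W), (3,2)(W), (1,2)(W), (6,1)(W), (6,0)(W), (5,1)(W) — all W, so L
(6,5): →(4,5)(W), (3,5)(W), (1,5)(W), (6,4)(W), (6,3)(W), (6,0)(W), (5,4)(W) — all W, so L
(7,0): →(5,0)(W), (4,0)(W), (2,0)(W) — all W, so L
Every other cell has at least one move into one of the L cells above, so it is W.
(3,1): one of the L cells justified above, so L
(0,6): one of the L cells justified above, so L
(7,6): the move to (6,5) reaches an L cell, so W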